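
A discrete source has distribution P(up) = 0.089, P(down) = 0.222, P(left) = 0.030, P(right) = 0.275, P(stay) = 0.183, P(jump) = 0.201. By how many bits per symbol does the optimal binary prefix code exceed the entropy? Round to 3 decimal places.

0.051 bits

Entropy H = −Σ p log₂ p ≈ 2.3702 bits.
Huffman merges: 3/100+89/1000→119/1000; 119/1000+183/1000→151/500; 201/1000+111/500→423/1000; 11/40+151/500→577/1000; 423/1000+577/1000→1. L = 2421/1000 ≈ 2.4210.
L − H = 2.4210 − 2.3702 = 0.051 bits.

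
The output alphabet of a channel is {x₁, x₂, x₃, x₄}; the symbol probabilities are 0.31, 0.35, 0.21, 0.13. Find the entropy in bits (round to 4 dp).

H = −Σ pᵢ log₂ pᵢ.
−0.31·log₂(0.31) = 0.5238
−0.35·log₂(0.35) = 0.5301
−0.21·log₂(0.21) = 0.4728
−0.13·log₂(0.13) = 0.3826
Sum ≈ 1.9094 → 1.9094 bits.

1.9094 bits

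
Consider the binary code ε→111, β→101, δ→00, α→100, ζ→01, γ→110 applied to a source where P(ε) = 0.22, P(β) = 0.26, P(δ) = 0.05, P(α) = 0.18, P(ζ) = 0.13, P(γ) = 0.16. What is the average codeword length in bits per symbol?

2.82 bits/symbol

L̄ = Σ pᵢ·ℓᵢ = 0.22·3 + 0.26·3 + 0.05·2 + 0.18·3 + 0.13·2 + 0.16·3 = 2.82 bits/symbol.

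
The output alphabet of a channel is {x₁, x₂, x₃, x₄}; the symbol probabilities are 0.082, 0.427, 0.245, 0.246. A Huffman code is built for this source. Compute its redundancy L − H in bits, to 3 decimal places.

0.085 bits

Entropy H = −Σ p log₂ p ≈ 1.8150 bits.
Huffman merges: 41/500+49/200→327/1000; 123/500+327/1000→573/1000; 427/1000+573/1000→1. L = 19/10 ≈ 1.9000.
L − H = 1.9000 − 1.8150 = 0.085 bits.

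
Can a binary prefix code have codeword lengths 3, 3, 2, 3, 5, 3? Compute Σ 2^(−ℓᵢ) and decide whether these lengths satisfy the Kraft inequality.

With common denominator 2^5 = 32: Σ 2^(−ℓᵢ) = 4/32 + 4/32 + 8/32 + 4/32 + 1/32 + 4/32 = 25/32 = 0.78125.
Kraft's inequality requires Σ ≤ 1; here Σ = 0.78125 ≤ 1, so such a prefix code exists.

0.78125; yes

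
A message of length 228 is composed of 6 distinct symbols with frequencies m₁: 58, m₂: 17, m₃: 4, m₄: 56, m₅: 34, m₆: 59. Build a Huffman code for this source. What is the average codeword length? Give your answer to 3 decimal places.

2.333 bits/symbol

Probabilities are the counts divided by 228.
Repeatedly combine the two least-probable nodes; the expected code length is the sum of the merged weights.
merge 1/57 + 17/228 → 7/76
merge 7/76 + 17/114 → 55/228
merge 55/228 + 14/57 → 37/76
merge 29/114 + 59/228 → 39/76
merge 37/76 + 39/76 → 1
L = 7/76 + 55/228 + 37/76 + 39/76 + 1 = 7/3 ≈ 2.333 bits/symbol.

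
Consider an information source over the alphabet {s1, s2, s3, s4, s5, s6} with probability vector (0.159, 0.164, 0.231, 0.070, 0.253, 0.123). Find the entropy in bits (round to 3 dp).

H = −Σ pᵢ log₂ pᵢ.
−0.159·log₂(0.159) = 0.4218
−0.164·log₂(0.164) = 0.4278
−0.231·log₂(0.231) = 0.4883
−0.070·log₂(0.070) = 0.2686
−0.253·log₂(0.253) = 0.5016
−0.123·log₂(0.123) = 0.3719
Sum ≈ 2.4800 → 2.480 bits.

2.480 bits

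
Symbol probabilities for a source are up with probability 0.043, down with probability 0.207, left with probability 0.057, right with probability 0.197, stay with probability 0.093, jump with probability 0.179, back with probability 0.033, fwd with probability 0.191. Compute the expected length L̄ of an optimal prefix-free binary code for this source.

Repeatedly combine the two least-probable nodes; the expected code length is the sum of the merged weights.
merge 33/1000 + 43/1000 → 19/250
merge 57/1000 + 19/250 → 133/1000
merge 93/1000 + 133/1000 → 113/500
merge 179/1000 + 191/1000 → 37/100
merge 197/1000 + 207/1000 → 101/250
merge 113/500 + 37/100 → 149/250
merge 101/250 + 149/250 → 1
L = 19/250 + 133/1000 + 113/500 + 37/100 + 101/250 + 149/250 + 1 = 561/200 = 2.805 bits/symbol.

2.805 bits/symbol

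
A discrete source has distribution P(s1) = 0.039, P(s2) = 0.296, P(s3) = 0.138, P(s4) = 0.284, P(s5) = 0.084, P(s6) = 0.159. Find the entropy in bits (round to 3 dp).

H = −Σ pᵢ log₂ pᵢ.
−0.039·log₂(0.039) = 0.1825
−0.296·log₂(0.296) = 0.5199
−0.138·log₂(0.138) = 0.3943
−0.284·log₂(0.284) = 0.5158
−0.084·log₂(0.084) = 0.3002
−0.159·log₂(0.159) = 0.4218
Sum ≈ 2.3344 → 2.334 bits.

2.334 bits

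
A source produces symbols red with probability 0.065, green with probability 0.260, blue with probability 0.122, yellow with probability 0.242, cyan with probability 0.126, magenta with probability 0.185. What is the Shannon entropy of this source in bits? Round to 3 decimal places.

2.454 bits

H = −Σ pᵢ log₂ pᵢ.
−0.065·log₂(0.065) = 0.2563
−0.260·log₂(0.260) = 0.5053
−0.122·log₂(0.122) = 0.3703
−0.242·log₂(0.242) = 0.4954
−0.126·log₂(0.126) = 0.3766
−0.185·log₂(0.185) = 0.4504
Sum ≈ 2.4542 → 2.454 bits.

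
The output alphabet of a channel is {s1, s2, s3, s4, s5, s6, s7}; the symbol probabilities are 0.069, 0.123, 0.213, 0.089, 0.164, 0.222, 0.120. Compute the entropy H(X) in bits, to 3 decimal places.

H = −Σ pᵢ log₂ pᵢ.
−0.069·log₂(0.069) = 0.2662
−0.123·log₂(0.123) = 0.3719
−0.213·log₂(0.213) = 0.4752
−0.089·log₂(0.089) = 0.3106
−0.164·log₂(0.164) = 0.4278
−0.222·log₂(0.222) = 0.4820
−0.120·log₂(0.120) = 0.3671
Sum ≈ 2.7007 → 2.701 bits.

2.701 bits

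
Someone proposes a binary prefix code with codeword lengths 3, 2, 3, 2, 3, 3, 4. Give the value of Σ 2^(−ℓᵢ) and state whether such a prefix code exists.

1.0625; no

With common denominator 2^4 = 16: Σ 2^(−ℓᵢ) = 2/16 + 4/16 + 2/16 + 4/16 + 2/16 + 2/16 + 1/16 = 17/16 = 1.0625.
Kraft's inequality requires Σ ≤ 1; here Σ = 1.0625 > 1, so no such prefix code exists.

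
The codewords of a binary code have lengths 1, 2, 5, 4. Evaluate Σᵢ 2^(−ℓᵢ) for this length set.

0.84375

With common denominator 2^5 = 32: Σ 2^(−ℓᵢ) = 16/32 + 8/32 + 1/32 + 2/32 = 27/32 = 0.84375.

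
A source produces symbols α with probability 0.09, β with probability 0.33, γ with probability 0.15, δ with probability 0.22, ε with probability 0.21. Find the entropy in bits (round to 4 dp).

H = −Σ pᵢ log₂ pᵢ.
−0.09·log₂(0.09) = 0.3127
−0.33·log₂(0.33) = 0.5278
−0.15·log₂(0.15) = 0.4105
−0.22·log₂(0.22) = 0.4806
−0.21·log₂(0.21) = 0.4728
Sum ≈ 2.2044 → 2.2044 bits.

2.2044 bits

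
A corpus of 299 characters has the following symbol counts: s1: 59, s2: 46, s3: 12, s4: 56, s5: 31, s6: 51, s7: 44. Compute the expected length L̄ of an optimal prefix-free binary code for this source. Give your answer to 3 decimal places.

Probabilities are the counts divided by 299.
Repeatedly combine the two least-probable nodes; the expected code length is the sum of the merged weights.
merge 12/299 + 31/299 → 43/299
merge 43/299 + 44/299 → 87/299
merge 2/13 + 51/299 → 97/299
merge 56/299 + 59/299 → 5/13
merge 87/299 + 97/299 → 8/13
merge 5/13 + 8/13 → 1
L = 43/299 + 87/299 + 97/299 + 5/13 + 8/13 + 1 = 825/299 ≈ 2.759 bits/symbol.

2.759 bits/symbol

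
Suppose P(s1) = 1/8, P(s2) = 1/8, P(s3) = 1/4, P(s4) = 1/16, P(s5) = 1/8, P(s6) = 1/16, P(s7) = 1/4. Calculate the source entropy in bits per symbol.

2.625 bits

Each probability is a power of 1/2, so log₂(1/p) is an integer.
H = Σ p·log₂(1/p) = 1/8·3 + 1/8·3 + 1/4·2 + 1/16·4 + 1/8·3 + 1/16·4 + 1/4·2 = 2.625 bits.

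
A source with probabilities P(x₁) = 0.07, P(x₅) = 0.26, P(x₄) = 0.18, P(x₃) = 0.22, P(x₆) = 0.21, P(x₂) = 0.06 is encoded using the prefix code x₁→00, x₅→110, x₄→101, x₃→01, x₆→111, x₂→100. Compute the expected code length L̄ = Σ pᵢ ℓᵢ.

2.71 bits/symbol

L̄ = Σ pᵢ·ℓᵢ = 0.07·2 + 0.26·3 + 0.18·3 + 0.22·2 + 0.21·3 + 0.06·3 = 2.71 bits/symbol.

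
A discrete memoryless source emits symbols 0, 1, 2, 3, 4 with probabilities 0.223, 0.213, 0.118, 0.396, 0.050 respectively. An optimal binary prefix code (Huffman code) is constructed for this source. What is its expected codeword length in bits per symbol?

Repeatedly combine the two least-probable nodes; the expected code length is the sum of the merged weights.
merge 1/20 + 59/500 → 21/125
merge 21/125 + 213/1000 → 381/1000
merge 223/1000 + 381/1000 → 151/250
merge 99/250 + 151/250 → 1
L = 21/125 + 381/1000 + 151/250 + 1 = 2153/1000 = 2.153 bits/symbol.

2.153 bits/symbol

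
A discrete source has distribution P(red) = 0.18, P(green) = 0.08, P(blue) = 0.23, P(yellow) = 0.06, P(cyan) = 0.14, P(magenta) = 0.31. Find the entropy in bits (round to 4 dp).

2.3889 bits

H = −Σ pᵢ log₂ pᵢ.
−0.18·log₂(0.18) = 0.4453
−0.08·log₂(0.08) = 0.2915
−0.23·log₂(0.23) = 0.4877
−0.06·log₂(0.06) = 0.2435
−0.14·log₂(0.14) = 0.3971
−0.31·log₂(0.31) = 0.5238
Sum ≈ 2.3889 → 2.3889 bits.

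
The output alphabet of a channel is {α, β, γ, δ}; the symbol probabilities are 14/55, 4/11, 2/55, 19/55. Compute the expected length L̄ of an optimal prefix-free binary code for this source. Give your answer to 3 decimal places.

1.927 bits/symbol

Repeatedly combine the two least-probable nodes; the expected code length is the sum of the merged weights.
merge 2/55 + 14/55 → 16/55
merge 16/55 + 19/55 → 7/11
merge 4/11 + 7/11 → 1
L = 16/55 + 7/11 + 1 = 106/55 ≈ 1.927 bits/symbol.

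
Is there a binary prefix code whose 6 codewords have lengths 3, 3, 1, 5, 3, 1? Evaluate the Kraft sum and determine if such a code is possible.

1.40625; no

With common denominator 2^5 = 32: Σ 2^(−ℓᵢ) = 4/32 + 4/32 + 16/32 + 1/32 + 4/32 + 16/32 = 45/32 = 1.40625.
Kraft's inequality requires Σ ≤ 1; here Σ = 1.40625 > 1, so no such prefix code exists.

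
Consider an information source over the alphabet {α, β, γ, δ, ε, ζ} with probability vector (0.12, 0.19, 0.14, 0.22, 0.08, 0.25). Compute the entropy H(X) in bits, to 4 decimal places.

H = −Σ pᵢ log₂ pᵢ.
−0.12·log₂(0.12) = 0.3671
−0.19·log₂(0.19) = 0.4552
−0.14·log₂(0.14) = 0.3971
−0.22·log₂(0.22) = 0.4806
−0.08·log₂(0.08) = 0.2915
−0.25·log₂(0.25) = 0.5000
Sum ≈ 2.4915 → 2.4915 bits.

2.4915 bits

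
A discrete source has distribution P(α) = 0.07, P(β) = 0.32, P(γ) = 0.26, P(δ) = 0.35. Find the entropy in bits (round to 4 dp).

1.8300 bits

H = −Σ pᵢ log₂ pᵢ.
−0.07·log₂(0.07) = 0.2686
−0.32·log₂(0.32) = 0.5260
−0.26·log₂(0.26) = 0.5053
−0.35·log₂(0.35) = 0.5301
Sum ≈ 1.8300 → 1.8300 bits.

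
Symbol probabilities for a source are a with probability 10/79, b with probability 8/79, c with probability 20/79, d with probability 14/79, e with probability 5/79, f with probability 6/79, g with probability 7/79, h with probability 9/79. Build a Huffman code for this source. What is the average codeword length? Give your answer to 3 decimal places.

Repeatedly combine the two least-probable nodes; the expected code length is the sum of the merged weights.
merge 5/79 + 6/79 → 11/79
merge 7/79 + 8/79 → 15/79
merge 9/79 + 10/79 → 19/79
merge 11/79 + 14/79 → 25/79
merge 15/79 + 19/79 → 34/79
merge 20/79 + 25/79 → 45/79
merge 34/79 + 45/79 → 1
L = 11/79 + 15/79 + 19/79 + 25/79 + 34/79 + 45/79 + 1 = 228/79 ≈ 2.886 bits/symbol.

2.886 bits/symbol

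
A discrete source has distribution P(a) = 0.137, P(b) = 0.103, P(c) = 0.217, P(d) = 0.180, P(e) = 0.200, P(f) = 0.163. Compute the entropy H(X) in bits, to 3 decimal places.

2.545 bits

H = −Σ pᵢ log₂ pᵢ.
−0.137·log₂(0.137) = 0.3929
−0.103·log₂(0.103) = 0.3378
−0.217·log₂(0.217) = 0.4783
−0.180·log₂(0.180) = 0.4453
−0.200·log₂(0.200) = 0.4644
−0.163·log₂(0.163) = 0.4266
Sum ≈ 2.5452 → 2.545 bits.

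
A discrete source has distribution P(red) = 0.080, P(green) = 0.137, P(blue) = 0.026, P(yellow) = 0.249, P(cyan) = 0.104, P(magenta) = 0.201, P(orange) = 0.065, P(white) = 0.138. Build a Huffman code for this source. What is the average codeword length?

2.812 bits/symbol

Repeatedly combine the two least-probable nodes; the expected code length is the sum of the merged weights.
merge 13/500 + 13/200 → 91/1000
merge 2/25 + 91/1000 → 171/1000
merge 13/125 + 137/1000 → 241/1000
merge 69/500 + 171/1000 → 309/1000
merge 201/1000 + 241/1000 → 221/500
merge 249/1000 + 309/1000 → 279/500
merge 221/500 + 279/500 → 1
L = 91/1000 + 171/1000 + 241/1000 + 309/1000 + 221/500 + 279/500 + 1 = 703/250 = 2.812 bits/symbol.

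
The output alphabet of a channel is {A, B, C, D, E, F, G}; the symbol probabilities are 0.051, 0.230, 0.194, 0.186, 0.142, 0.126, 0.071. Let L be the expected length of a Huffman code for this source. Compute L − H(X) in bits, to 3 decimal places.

0.034 bits

Entropy H = −Σ p log₂ p ≈ 2.6643 bits.
Huffman merges: 51/1000+71/1000→61/500; 61/500+63/500→31/125; 71/500+93/500→41/125; 97/500+23/100→53/125; 31/125+41/125→72/125; 53/125+72/125→1. L = 1349/500 ≈ 2.6980.
L − H = 2.6980 − 2.6643 = 0.034 bits.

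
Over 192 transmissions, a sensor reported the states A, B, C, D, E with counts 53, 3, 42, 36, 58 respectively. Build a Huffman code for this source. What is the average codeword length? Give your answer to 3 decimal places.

Probabilities are the counts divided by 192.
Repeatedly combine the two least-probable nodes; the expected code length is the sum of the merged weights.
merge 1/64 + 3/16 → 13/64
merge 13/64 + 7/32 → 27/64
merge 53/192 + 29/96 → 37/64
merge 27/64 + 37/64 → 1
L = 13/64 + 27/64 + 37/64 + 1 = 141/64 ≈ 2.203 bits/symbol.

2.203 bits/symbol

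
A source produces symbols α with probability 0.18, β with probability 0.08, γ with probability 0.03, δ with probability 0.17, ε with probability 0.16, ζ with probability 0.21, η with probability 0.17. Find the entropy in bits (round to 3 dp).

H = −Σ pᵢ log₂ pᵢ.
−0.18·log₂(0.18) = 0.4453
−0.08·log₂(0.08) = 0.2915
−0.03·log₂(0.03) = 0.1518
−0.17·log₂(0.17) = 0.4346
−0.16·log₂(0.16) = 0.4230
−0.21·log₂(0.21) = 0.4728
−0.17·log₂(0.17) = 0.4346
Sum ≈ 2.6536 → 2.654 bits.

2.654 bits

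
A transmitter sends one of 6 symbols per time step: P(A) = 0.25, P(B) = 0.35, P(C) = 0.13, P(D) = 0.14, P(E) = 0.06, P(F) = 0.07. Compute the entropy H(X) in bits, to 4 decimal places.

2.3219 bits

H = −Σ pᵢ log₂ pᵢ.
−0.25·log₂(0.25) = 0.5000
−0.35·log₂(0.35) = 0.5301
−0.13·log₂(0.13) = 0.3826
−0.14·log₂(0.14) = 0.3971
−0.06·log₂(0.06) = 0.2435
−0.07·log₂(0.07) = 0.2686
Sum ≈ 2.3219 → 2.3219 bits.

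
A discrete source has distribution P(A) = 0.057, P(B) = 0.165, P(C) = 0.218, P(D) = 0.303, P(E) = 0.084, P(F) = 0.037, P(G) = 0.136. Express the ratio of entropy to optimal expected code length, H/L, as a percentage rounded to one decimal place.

98.5%

Entropy H = −Σ p log₂ p ≈ 2.5331 bits.
Huffman merges: 37/1000+57/1000→47/500; 21/250+47/500→89/500; 17/125+33/200→301/1000; 89/500+109/500→99/250; 301/1000+303/1000→151/250; 99/250+151/250→1. L = 2573/1000 ≈ 2.5730.
Efficiency = H/L = 2.5331/2.5730 = 98.5%.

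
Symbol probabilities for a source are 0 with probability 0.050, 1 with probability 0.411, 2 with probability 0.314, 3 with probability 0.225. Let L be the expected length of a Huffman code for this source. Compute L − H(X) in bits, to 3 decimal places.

Entropy H = −Σ p log₂ p ≈ 1.7523 bits.
Huffman merges: 1/20+9/40→11/40; 11/40+157/500→589/1000; 411/1000+589/1000→1. L = 233/125 ≈ 1.8640.
L − H = 1.8640 − 1.7523 = 0.112 bits.

0.112 bits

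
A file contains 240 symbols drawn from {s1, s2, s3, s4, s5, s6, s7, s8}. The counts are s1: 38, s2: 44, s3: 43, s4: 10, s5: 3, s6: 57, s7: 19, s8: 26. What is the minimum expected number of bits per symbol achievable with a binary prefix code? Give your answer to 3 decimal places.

2.767 bits/symbol

Probabilities are the counts divided by 240.
Repeatedly combine the two least-probable nodes; the expected code length is the sum of the merged weights.
merge 1/80 + 1/24 → 13/240
merge 13/240 + 19/240 → 2/15
merge 13/120 + 2/15 → 29/120
merge 19/120 + 43/240 → 27/80
merge 11/60 + 19/80 → 101/240
merge 29/120 + 27/80 → 139/240
merge 101/240 + 139/240 → 1
L = 13/240 + 2/15 + 29/120 + 27/80 + 101/240 + 139/240 + 1 = 83/30 ≈ 2.767 bits/symbol.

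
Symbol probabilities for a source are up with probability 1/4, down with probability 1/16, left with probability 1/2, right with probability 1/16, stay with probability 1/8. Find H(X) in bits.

1.875 bits

Each probability is a power of 1/2, so log₂(1/p) is an integer.
H = Σ p·log₂(1/p) = 1/4·2 + 1/16·4 + 1/2·1 + 1/16·4 + 1/8·3 = 1.875 bits.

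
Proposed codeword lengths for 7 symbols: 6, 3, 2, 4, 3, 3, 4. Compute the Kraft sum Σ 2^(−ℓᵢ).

With common denominator 2^6 = 64: Σ 2^(−ℓᵢ) = 1/64 + 8/64 + 16/64 + 4/64 + 8/64 + 8/64 + 4/64 = 49/64 = 0.765625.

0.765625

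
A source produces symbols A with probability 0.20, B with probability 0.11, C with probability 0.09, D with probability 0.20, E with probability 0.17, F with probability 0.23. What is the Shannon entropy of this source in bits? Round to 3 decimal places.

H = −Σ pᵢ log₂ pᵢ.
−0.20·log₂(0.20) = 0.4644
−0.11·log₂(0.11) = 0.3503
−0.09·log₂(0.09) = 0.3127
−0.20·log₂(0.20) = 0.4644
−0.17·log₂(0.17) = 0.4346
−0.23·log₂(0.23) = 0.4877
Sum ≈ 2.5140 → 2.514 bits.

2.514 bits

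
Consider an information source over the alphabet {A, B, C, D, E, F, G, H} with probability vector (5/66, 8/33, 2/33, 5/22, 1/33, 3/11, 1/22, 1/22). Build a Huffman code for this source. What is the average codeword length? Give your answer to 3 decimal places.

Repeatedly combine the two least-probable nodes; the expected code length is the sum of the merged weights.
merge 1/33 + 1/22 → 5/66
merge 1/22 + 2/33 → 7/66
merge 5/66 + 5/66 → 5/33
merge 7/66 + 5/33 → 17/66
merge 5/22 + 8/33 → 31/66
merge 17/66 + 3/11 → 35/66
merge 31/66 + 35/66 → 1
L = 5/66 + 7/66 + 5/33 + 17/66 + 31/66 + 35/66 + 1 = 57/22 ≈ 2.591 bits/symbol.

2.591 bits/symbol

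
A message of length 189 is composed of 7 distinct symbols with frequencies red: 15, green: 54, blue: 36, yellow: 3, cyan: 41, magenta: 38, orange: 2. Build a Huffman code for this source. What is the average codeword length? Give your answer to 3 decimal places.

Probabilities are the counts divided by 189.
Repeatedly combine the two least-probable nodes; the expected code length is the sum of the merged weights.
merge 2/189 + 1/63 → 5/189
merge 5/189 + 5/63 → 20/189
merge 20/189 + 4/21 → 8/27
merge 38/189 + 41/189 → 79/189
merge 2/7 + 8/27 → 110/189
merge 79/189 + 110/189 → 1
L = 5/189 + 20/189 + 8/27 + 79/189 + 110/189 + 1 = 17/7 ≈ 2.429 bits/symbol.

2.429 bits/symbol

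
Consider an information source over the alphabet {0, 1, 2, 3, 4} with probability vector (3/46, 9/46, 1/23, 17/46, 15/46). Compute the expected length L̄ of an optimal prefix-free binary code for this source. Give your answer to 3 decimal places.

Repeatedly combine the two least-probable nodes; the expected code length is the sum of the merged weights.
merge 1/23 + 3/46 → 5/46
merge 5/46 + 9/46 → 7/23
merge 7/23 + 15/46 → 29/46
merge 17/46 + 29/46 → 1
L = 5/46 + 7/23 + 29/46 + 1 = 47/23 ≈ 2.043 bits/symbol.

2.043 bits/symbol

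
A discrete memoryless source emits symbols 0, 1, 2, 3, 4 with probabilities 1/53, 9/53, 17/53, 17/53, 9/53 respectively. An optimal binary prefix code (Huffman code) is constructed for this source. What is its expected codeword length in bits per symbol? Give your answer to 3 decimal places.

Repeatedly combine the two least-probable nodes; the expected code length is the sum of the merged weights.
merge 1/53 + 9/53 → 10/53
merge 9/53 + 10/53 → 19/53
merge 17/53 + 17/53 → 34/53
merge 19/53 + 34/53 → 1
L = 10/53 + 19/53 + 34/53 + 1 = 116/53 ≈ 2.189 bits/symbol.

2.189 bits/symbol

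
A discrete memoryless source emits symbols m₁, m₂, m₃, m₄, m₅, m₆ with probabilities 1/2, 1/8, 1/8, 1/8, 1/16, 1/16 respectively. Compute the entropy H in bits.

Each probability is a power of 1/2, so log₂(1/p) is an integer.
H = Σ p·log₂(1/p) = 1/2·1 + 1/8·3 + 1/8·3 + 1/8·3 + 1/16·4 + 1/16·4 = 2.125 bits.

2.125 bits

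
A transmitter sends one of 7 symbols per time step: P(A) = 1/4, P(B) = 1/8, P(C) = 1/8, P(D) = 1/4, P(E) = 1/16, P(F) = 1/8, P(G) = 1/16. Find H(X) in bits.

2.625 bits

Each probability is a power of 1/2, so log₂(1/p) is an integer.
H = Σ p·log₂(1/p) = 1/4·2 + 1/8·3 + 1/8·3 + 1/4·2 + 1/16·4 + 1/8·3 + 1/16·4 = 2.625 bits.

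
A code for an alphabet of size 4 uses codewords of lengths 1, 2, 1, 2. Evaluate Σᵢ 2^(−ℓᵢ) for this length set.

With common denominator 2^2 = 4: Σ 2^(−ℓᵢ) = 2/4 + 1/4 + 2/4 + 1/4 = 6/4 = 1.5.

1.5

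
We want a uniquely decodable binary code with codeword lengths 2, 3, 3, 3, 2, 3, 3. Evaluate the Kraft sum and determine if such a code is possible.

With common denominator 2^3 = 8: Σ 2^(−ℓᵢ) = 2/8 + 1/8 + 1/8 + 1/8 + 2/8 + 1/8 + 1/8 = 9/8 = 1.125.
Kraft's inequality requires Σ ≤ 1; here Σ = 1.125 > 1, so no such prefix code exists.

1.125; no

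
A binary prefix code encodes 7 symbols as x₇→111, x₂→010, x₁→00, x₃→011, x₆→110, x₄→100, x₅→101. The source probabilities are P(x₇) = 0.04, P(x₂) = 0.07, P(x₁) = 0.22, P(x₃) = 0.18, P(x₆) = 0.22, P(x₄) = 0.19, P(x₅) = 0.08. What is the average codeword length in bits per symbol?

2.78 bits/symbol

L̄ = Σ pᵢ·ℓᵢ = 0.04·3 + 0.07·3 + 0.22·2 + 0.18·3 + 0.22·3 + 0.19·3 + 0.08·3 = 2.78 bits/symbol.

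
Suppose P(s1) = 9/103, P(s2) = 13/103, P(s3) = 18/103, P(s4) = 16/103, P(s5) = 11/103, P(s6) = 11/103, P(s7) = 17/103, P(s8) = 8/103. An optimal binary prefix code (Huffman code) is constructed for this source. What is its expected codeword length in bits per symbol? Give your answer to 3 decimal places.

Repeatedly combine the two least-probable nodes; the expected code length is the sum of the merged weights.
merge 8/103 + 9/103 → 17/103
merge 11/103 + 11/103 → 22/103
merge 13/103 + 16/103 → 29/103
merge 17/103 + 17/103 → 34/103
merge 18/103 + 22/103 → 40/103
merge 29/103 + 34/103 → 63/103
merge 40/103 + 63/103 → 1
L = 17/103 + 22/103 + 29/103 + 34/103 + 40/103 + 63/103 + 1 = 308/103 ≈ 2.990 bits/symbol.

2.990 bits/symbol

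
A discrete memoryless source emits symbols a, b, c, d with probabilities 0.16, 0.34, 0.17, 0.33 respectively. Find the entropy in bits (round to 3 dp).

H = −Σ pᵢ log₂ pᵢ.
−0.16·log₂(0.16) = 0.4230
−0.34·log₂(0.34) = 0.5292
−0.17·log₂(0.17) = 0.4346
−0.33·log₂(0.33) = 0.5278
Sum ≈ 1.9146 → 1.915 bits.

1.915 bits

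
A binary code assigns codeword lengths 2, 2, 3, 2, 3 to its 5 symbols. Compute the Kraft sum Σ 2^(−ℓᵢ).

1

With common denominator 2^3 = 8: Σ 2^(−ℓᵢ) = 2/8 + 2/8 + 1/8 + 2/8 + 1/8 = 8/8 = 1.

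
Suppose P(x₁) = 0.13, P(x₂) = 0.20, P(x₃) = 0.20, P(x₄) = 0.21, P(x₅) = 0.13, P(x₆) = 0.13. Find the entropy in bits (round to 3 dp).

H = −Σ pᵢ log₂ pᵢ.
−0.13·log₂(0.13) = 0.3826
−0.20·log₂(0.20) = 0.4644
−0.20·log₂(0.20) = 0.4644
−0.21·log₂(0.21) = 0.4728
−0.13·log₂(0.13) = 0.3826
−0.13·log₂(0.13) = 0.3826
Sum ≈ 2.5495 → 2.550 bits.

2.550 bits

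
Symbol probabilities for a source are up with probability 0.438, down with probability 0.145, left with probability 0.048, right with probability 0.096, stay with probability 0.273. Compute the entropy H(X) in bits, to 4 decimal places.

1.9718 bits

H = −Σ pᵢ log₂ pᵢ.
−0.438·log₂(0.438) = 0.5217
−0.145·log₂(0.145) = 0.4040
−0.048·log₂(0.048) = 0.2103
−0.096·log₂(0.096) = 0.3246
−0.273·log₂(0.273) = 0.5113
Sum ≈ 1.9718 → 1.9718 bits.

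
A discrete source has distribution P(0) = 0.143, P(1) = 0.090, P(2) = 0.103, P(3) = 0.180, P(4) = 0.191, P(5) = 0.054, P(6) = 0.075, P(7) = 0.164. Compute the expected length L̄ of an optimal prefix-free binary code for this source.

Repeatedly combine the two least-probable nodes; the expected code length is the sum of the merged weights.
merge 27/500 + 3/40 → 129/1000
merge 9/100 + 103/1000 → 193/1000
merge 129/1000 + 143/1000 → 34/125
merge 41/250 + 9/50 → 43/125
merge 191/1000 + 193/1000 → 48/125
merge 34/125 + 43/125 → 77/125
merge 48/125 + 77/125 → 1
L = 129/1000 + 193/1000 + 34/125 + 43/125 + 48/125 + 77/125 + 1 = 1469/500 = 2.938 bits/symbol.

2.938 bits/symbol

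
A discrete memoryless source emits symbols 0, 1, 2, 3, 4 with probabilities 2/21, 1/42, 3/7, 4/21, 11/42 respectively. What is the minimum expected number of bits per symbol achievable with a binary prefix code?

Repeatedly combine the two least-probable nodes; the expected code length is the sum of the merged weights.
merge 1/42 + 2/21 → 5/42
merge 5/42 + 4/21 → 13/42
merge 11/42 + 13/42 → 4/7
merge 3/7 + 4/7 → 1
L = 5/42 + 13/42 + 4/7 + 1 = 2 bits/symbol.

2 bits/symbol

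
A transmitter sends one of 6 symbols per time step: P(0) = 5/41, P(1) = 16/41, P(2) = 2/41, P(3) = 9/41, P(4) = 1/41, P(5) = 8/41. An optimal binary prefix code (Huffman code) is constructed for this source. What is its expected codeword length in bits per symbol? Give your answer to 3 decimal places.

Repeatedly combine the two least-probable nodes; the expected code length is the sum of the merged weights.
merge 1/41 + 2/41 → 3/41
merge 3/41 + 5/41 → 8/41
merge 8/41 + 8/41 → 16/41
merge 9/41 + 16/41 → 25/41
merge 16/41 + 25/41 → 1
L = 3/41 + 8/41 + 16/41 + 25/41 + 1 = 93/41 ≈ 2.268 bits/symbol.

2.268 bits/symbol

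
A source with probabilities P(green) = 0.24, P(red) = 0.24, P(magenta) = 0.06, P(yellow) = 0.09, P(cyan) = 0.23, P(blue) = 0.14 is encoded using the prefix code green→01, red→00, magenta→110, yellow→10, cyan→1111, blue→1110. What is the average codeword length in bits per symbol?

L̄ = Σ pᵢ·ℓᵢ = 0.24·2 + 0.24·2 + 0.06·3 + 0.09·2 + 0.23·4 + 0.14·4 = 2.8 bits/symbol.

2.8 bits/symbol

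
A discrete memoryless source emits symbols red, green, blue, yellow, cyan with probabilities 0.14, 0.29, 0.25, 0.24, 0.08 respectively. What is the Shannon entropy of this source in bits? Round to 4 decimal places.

2.2007 bits

H = −Σ pᵢ log₂ pᵢ.
−0.14·log₂(0.14) = 0.3971
−0.29·log₂(0.29) = 0.5179
−0.25·log₂(0.25) = 0.5000
−0.24·log₂(0.24) = 0.4941
−0.08·log₂(0.08) = 0.2915
Sum ≈ 2.2007 → 2.2007 bits.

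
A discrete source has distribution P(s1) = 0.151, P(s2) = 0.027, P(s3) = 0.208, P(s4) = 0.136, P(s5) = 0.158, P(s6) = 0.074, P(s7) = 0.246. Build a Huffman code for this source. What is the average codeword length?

Repeatedly combine the two least-probable nodes; the expected code length is the sum of the merged weights.
merge 27/1000 + 37/500 → 101/1000
merge 101/1000 + 17/125 → 237/1000
merge 151/1000 + 79/500 → 309/1000
merge 26/125 + 237/1000 → 89/200
merge 123/500 + 309/1000 → 111/200
merge 89/200 + 111/200 → 1
L = 101/1000 + 237/1000 + 309/1000 + 89/200 + 111/200 + 1 = 2647/1000 = 2.647 bits/symbol.

2.647 bits/symbol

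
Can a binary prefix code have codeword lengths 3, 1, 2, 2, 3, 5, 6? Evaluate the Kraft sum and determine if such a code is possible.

1.296875; no

With common denominator 2^6 = 64: Σ 2^(−ℓᵢ) = 8/64 + 32/64 + 16/64 + 16/64 + 8/64 + 2/64 + 1/64 = 83/64 = 1.296875.
Kraft's inequality requires Σ ≤ 1; here Σ = 1.296875 > 1, so no such prefix code exists.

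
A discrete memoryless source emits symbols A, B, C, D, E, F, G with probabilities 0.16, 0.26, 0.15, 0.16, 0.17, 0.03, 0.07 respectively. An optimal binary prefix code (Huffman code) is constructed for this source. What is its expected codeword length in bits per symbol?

Repeatedly combine the two least-probable nodes; the expected code length is the sum of the merged weights.
merge 3/100 + 7/100 → 1/10
merge 1/10 + 3/20 → 1/4
merge 4/25 + 4/25 → 8/25
merge 17/100 + 1/4 → 21/50
merge 13/50 + 8/25 → 29/50
merge 21/50 + 29/50 → 1
L = 1/10 + 1/4 + 8/25 + 21/50 + 29/50 + 1 = 267/100 = 2.67 bits/symbol.

2.67 bits/symbol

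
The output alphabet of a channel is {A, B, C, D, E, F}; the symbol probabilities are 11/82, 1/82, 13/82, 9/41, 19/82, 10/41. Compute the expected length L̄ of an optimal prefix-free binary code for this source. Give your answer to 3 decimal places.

2.451 bits/symbol

Repeatedly combine the two least-probable nodes; the expected code length is the sum of the merged weights.
merge 1/82 + 11/82 → 6/41
merge 6/41 + 13/82 → 25/82
merge 9/41 + 19/82 → 37/82
merge 10/41 + 25/82 → 45/82
merge 37/82 + 45/82 → 1
L = 6/41 + 25/82 + 37/82 + 45/82 + 1 = 201/82 ≈ 2.451 bits/symbol.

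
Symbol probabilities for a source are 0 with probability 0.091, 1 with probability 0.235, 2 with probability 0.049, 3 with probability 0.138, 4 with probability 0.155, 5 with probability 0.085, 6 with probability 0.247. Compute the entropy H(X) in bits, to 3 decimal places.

2.631 bits

H = −Σ pᵢ log₂ pᵢ.
−0.091·log₂(0.091) = 0.3147
−0.235·log₂(0.235) = 0.4910
−0.049·log₂(0.049) = 0.2132
−0.138·log₂(0.138) = 0.3943
−0.155·log₂(0.155) = 0.4169
−0.085·log₂(0.085) = 0.3023
−0.247·log₂(0.247) = 0.4983
Sum ≈ 2.6307 → 2.631 bits.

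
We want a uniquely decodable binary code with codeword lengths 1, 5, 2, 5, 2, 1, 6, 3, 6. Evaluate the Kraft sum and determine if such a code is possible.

1.71875; no

With common denominator 2^6 = 64: Σ 2^(−ℓᵢ) = 32/64 + 2/64 + 16/64 + 2/64 + 16/64 + 32/64 + 1/64 + 8/64 + 1/64 = 110/64 = 1.71875.
Kraft's inequality requires Σ ≤ 1; here Σ = 1.71875 > 1, so no such prefix code exists.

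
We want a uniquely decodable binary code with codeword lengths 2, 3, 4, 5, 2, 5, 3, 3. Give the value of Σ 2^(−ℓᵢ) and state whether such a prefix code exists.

With common denominator 2^5 = 32: Σ 2^(−ℓᵢ) = 8/32 + 4/32 + 2/32 + 1/32 + 8/32 + 1/32 + 4/32 + 4/32 = 32/32 = 1.
Kraft's inequality requires Σ ≤ 1; here Σ = 1 ≤ 1, so such a prefix code exists.

1; yes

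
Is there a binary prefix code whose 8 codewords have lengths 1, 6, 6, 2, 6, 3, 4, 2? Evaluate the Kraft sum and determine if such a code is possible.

1.234375; no

With common denominator 2^6 = 64: Σ 2^(−ℓᵢ) = 32/64 + 1/64 + 1/64 + 16/64 + 1/64 + 8/64 + 4/64 + 16/64 = 79/64 = 1.234375.
Kraft's inequality requires Σ ≤ 1; here Σ = 1.234375 > 1, so no such prefix code exists.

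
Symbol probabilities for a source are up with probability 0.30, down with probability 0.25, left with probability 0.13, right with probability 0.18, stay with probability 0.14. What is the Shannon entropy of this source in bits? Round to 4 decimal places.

H = −Σ pᵢ log₂ pᵢ.
−0.30·log₂(0.30) = 0.5211
−0.25·log₂(0.25) = 0.5000
−0.13·log₂(0.13) = 0.3826
−0.18·log₂(0.18) = 0.4453
−0.14·log₂(0.14) = 0.3971
Sum ≈ 2.2462 → 2.2462 bits.

2.2462 bits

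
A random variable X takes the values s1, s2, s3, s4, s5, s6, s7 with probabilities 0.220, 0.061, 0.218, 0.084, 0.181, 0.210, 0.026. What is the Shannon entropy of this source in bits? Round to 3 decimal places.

H = −Σ pᵢ log₂ pᵢ.
−0.220·log₂(0.220) = 0.4806
−0.061·log₂(0.061) = 0.2461
−0.218·log₂(0.218) = 0.4791
−0.084·log₂(0.084) = 0.3002
−0.181·log₂(0.181) = 0.4463
−0.210·log₂(0.210) = 0.4728
−0.026·log₂(0.026) = 0.1369
Sum ≈ 2.5620 → 2.562 bits.

2.562 bits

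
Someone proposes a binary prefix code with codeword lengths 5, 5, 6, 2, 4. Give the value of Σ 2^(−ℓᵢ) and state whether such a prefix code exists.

0.390625; yes

With common denominator 2^6 = 64: Σ 2^(−ℓᵢ) = 2/64 + 2/64 + 1/64 + 16/64 + 4/64 = 25/64 = 0.390625.
Kraft's inequality requires Σ ≤ 1; here Σ = 0.390625 ≤ 1, so such a prefix code exists.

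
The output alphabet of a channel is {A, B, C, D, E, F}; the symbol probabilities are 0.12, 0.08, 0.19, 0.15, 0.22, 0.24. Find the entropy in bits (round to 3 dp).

H = −Σ pᵢ log₂ pᵢ.
−0.12·log₂(0.12) = 0.3671
−0.08·log₂(0.08) = 0.2915
−0.19·log₂(0.19) = 0.4552
−0.15·log₂(0.15) = 0.4105
−0.22·log₂(0.22) = 0.4806
−0.24·log₂(0.24) = 0.4941
Sum ≈ 2.4991 → 2.499 bits.

2.499 bits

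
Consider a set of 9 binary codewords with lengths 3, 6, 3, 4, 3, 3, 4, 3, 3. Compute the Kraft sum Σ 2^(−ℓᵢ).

0.890625

With common denominator 2^6 = 64: Σ 2^(−ℓᵢ) = 8/64 + 1/64 + 8/64 + 4/64 + 8/64 + 8/64 + 4/64 + 8/64 + 8/64 = 57/64 = 0.890625.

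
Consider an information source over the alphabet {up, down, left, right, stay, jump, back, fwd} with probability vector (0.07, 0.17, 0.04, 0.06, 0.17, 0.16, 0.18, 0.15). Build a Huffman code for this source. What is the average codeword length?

Repeatedly combine the two least-probable nodes; the expected code length is the sum of the merged weights.
merge 1/25 + 3/50 → 1/10
merge 7/100 + 1/10 → 17/100
merge 3/20 + 4/25 → 31/100
merge 17/100 + 17/100 → 17/50
merge 17/100 + 9/50 → 7/20
merge 31/100 + 17/50 → 13/20
merge 7/20 + 13/20 → 1
L = 1/10 + 17/100 + 31/100 + 17/50 + 7/20 + 13/20 + 1 = 73/25 = 2.92 bits/symbol.

2.92 bits/symbol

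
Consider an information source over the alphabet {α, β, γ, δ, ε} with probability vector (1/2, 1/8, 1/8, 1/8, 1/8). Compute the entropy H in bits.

2 bits

Each probability is a power of 1/2, so log₂(1/p) is an integer.
H = Σ p·log₂(1/p) = 1/2·1 + 1/8·3 + 1/8·3 + 1/8·3 + 1/8·3 = 2 bits.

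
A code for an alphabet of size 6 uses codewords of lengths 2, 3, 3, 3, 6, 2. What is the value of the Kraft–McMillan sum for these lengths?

With common denominator 2^6 = 64: Σ 2^(−ℓᵢ) = 16/64 + 8/64 + 8/64 + 8/64 + 1/64 + 16/64 = 57/64 = 0.890625.

0.890625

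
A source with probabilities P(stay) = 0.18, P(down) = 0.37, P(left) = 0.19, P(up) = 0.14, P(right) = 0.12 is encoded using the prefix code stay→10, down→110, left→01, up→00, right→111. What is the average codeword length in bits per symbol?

L̄ = Σ pᵢ·ℓᵢ = 0.18·2 + 0.37·3 + 0.19·2 + 0.14·2 + 0.12·3 = 2.49 bits/symbol.

2.49 bits/symbol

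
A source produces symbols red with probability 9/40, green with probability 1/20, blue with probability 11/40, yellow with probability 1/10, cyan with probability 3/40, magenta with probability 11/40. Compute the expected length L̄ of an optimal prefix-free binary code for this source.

2.35 bits/symbol

Repeatedly combine the two least-probable nodes; the expected code length is the sum of the merged weights.
merge 1/20 + 3/40 → 1/8
merge 1/10 + 1/8 → 9/40
merge 9/40 + 9/40 → 9/20
merge 11/40 + 11/40 → 11/20
merge 9/20 + 11/20 → 1
L = 1/8 + 9/40 + 9/20 + 11/20 + 1 = 47/20 = 2.35 bits/symbol.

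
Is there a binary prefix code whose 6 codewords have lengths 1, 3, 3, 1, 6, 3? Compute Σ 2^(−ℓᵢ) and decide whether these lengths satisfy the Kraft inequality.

With common denominator 2^6 = 64: Σ 2^(−ℓᵢ) = 32/64 + 8/64 + 8/64 + 32/64 + 1/64 + 8/64 = 89/64 = 1.390625.
Kraft's inequality requires Σ ≤ 1; here Σ = 1.390625 > 1, so no such prefix code exists.

1.390625; no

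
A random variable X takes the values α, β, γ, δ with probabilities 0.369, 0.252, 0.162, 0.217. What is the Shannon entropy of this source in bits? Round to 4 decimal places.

H = −Σ pᵢ log₂ pᵢ.
−0.369·log₂(0.369) = 0.5307
−0.252·log₂(0.252) = 0.5011
−0.162·log₂(0.162) = 0.4254
−0.217·log₂(0.217) = 0.4783
Sum ≈ 1.9356 → 1.9356 bits.

1.9356 bits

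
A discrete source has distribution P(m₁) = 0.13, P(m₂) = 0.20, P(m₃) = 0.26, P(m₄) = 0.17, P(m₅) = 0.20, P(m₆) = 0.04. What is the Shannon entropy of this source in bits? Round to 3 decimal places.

2.437 bits

H = −Σ pᵢ log₂ pᵢ.
−0.13·log₂(0.13) = 0.3826
−0.20·log₂(0.20) = 0.4644
−0.26·log₂(0.26) = 0.5053
−0.17·log₂(0.17) = 0.4346
−0.20·log₂(0.20) = 0.4644
−0.04·log₂(0.04) = 0.1858
Sum ≈ 2.4370 → 2.437 bits.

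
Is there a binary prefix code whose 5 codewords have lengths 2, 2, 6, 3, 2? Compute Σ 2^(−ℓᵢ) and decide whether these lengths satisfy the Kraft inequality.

0.890625; yes

With common denominator 2^6 = 64: Σ 2^(−ℓᵢ) = 16/64 + 16/64 + 1/64 + 8/64 + 16/64 = 57/64 = 0.890625.
Kraft's inequality requires Σ ≤ 1; here Σ = 0.890625 ≤ 1, so such a prefix code exists.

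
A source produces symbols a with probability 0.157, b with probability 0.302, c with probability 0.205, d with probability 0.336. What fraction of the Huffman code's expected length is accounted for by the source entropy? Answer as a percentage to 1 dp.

Entropy H = −Σ p log₂ p ≈ 1.9384 bits.
Huffman merges: 157/1000+41/200→181/500; 151/500+42/125→319/500; 181/500+319/500→1. L = 2 ≈ 2.0000.
Efficiency = H/L = 1.9384/2.0000 = 96.9%.

96.9%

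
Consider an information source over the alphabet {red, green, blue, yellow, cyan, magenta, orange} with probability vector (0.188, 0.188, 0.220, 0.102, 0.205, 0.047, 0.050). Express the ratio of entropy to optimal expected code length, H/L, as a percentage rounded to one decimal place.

97.9%

Entropy H = −Σ p log₂ p ≈ 2.6152 bits.
Huffman merges: 47/1000+1/20→97/1000; 97/1000+51/500→199/1000; 47/250+47/250→47/125; 199/1000+41/200→101/250; 11/50+47/125→149/250; 101/250+149/250→1. L = 334/125 ≈ 2.6720.
Efficiency = H/L = 2.6152/2.6720 = 97.9%.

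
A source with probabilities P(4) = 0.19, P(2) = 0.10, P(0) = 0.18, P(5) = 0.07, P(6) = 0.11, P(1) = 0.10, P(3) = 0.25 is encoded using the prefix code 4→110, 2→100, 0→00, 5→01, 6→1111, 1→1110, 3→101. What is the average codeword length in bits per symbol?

L̄ = Σ pᵢ·ℓᵢ = 0.19·3 + 0.10·3 + 0.18·2 + 0.07·2 + 0.11·4 + 0.10·4 + 0.25·3 = 2.96 bits/symbol.

2.96 bits/symbol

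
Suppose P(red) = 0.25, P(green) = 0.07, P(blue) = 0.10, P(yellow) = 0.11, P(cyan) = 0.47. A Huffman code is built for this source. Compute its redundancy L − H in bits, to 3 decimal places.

Entropy H = −Σ p log₂ p ≈ 1.9630 bits.
Huffman merges: 7/100+1/10→17/100; 11/100+17/100→7/25; 1/4+7/25→53/100; 47/100+53/100→1. L = 99/50 ≈ 1.9800.
L − H = 1.9800 − 1.9630 = 0.017 bits.

0.017 bits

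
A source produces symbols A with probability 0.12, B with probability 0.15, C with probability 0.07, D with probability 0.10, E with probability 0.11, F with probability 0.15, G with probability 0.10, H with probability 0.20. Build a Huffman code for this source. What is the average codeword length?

Repeatedly combine the two least-probable nodes; the expected code length is the sum of the merged weights.
merge 7/100 + 1/10 → 17/100
merge 1/10 + 11/100 → 21/100
merge 3/25 + 3/20 → 27/100
merge 3/20 + 17/100 → 8/25
merge 1/5 + 21/100 → 41/100
merge 27/100 + 8/25 → 59/100
merge 41/100 + 59/100 → 1
L = 17/100 + 21/100 + 27/100 + 8/25 + 41/100 + 59/100 + 1 = 297/100 = 2.97 bits/symbol.

2.97 bits/symbol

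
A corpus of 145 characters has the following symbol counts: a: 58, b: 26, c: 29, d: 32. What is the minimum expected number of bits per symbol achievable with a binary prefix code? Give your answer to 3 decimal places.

Probabilities are the counts divided by 145.
Repeatedly combine the two least-probable nodes; the expected code length is the sum of the merged weights.
merge 26/145 + 1/5 → 11/29
merge 32/145 + 11/29 → 3/5
merge 2/5 + 3/5 → 1
L = 11/29 + 3/5 + 1 = 287/145 ≈ 1.979 bits/symbol.

1.979 bits/symbol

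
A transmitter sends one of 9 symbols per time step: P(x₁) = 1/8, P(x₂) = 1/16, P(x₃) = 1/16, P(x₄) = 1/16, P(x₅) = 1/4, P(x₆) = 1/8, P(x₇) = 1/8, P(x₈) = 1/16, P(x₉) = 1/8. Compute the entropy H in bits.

Each probability is a power of 1/2, so log₂(1/p) is an integer.
H = Σ p·log₂(1/p) = 1/8·3 + 1/16·4 + 1/16·4 + 1/16·4 + 1/4·2 + 1/8·3 + 1/8·3 + 1/16·4 + 1/8·3 = 3 bits.

3 bits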